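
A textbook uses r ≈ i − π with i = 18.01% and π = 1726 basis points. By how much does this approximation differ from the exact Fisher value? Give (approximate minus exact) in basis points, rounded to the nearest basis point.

Approximate: r ≈ 18.010% − 17.260% = 0.7500%
Exact: (1 + 0.1801)/(1 + 0.1726) − 1 = 0.6396%
Error = 0.7500% − 0.6396% = 0.1104% → 11 basis points.

11 basis points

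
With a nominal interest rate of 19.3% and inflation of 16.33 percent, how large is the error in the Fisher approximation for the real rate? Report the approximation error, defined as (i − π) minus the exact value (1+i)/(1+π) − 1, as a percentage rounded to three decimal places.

Approximate: r ≈ 19.300% − 16.330% = 2.9700%
Exact: (1 + 0.1930)/(1 + 0.1633) − 1 = 2.5531%
Error = 2.9700% − 2.5531% = 0.4169% → 0.417%.

0.417%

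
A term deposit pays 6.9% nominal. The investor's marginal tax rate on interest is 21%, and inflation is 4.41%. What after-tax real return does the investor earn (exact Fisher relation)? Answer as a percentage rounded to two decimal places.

1.00%

After-tax nominal return = 6.9% × (1 − 0.21) = 5.4510%.
1 + r = 1.05451 / 1.04410 = 1.009970
After-tax real rate = 1.009970 − 1 → 1.00%.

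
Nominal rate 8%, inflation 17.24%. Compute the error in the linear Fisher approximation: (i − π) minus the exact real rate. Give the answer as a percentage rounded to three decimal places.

-1.359%

Approximate: r ≈ 8.000% − 17.240% = -9.2400%
Exact: (1 + 0.0800)/(1 + 0.1724) − 1 = -7.8813%
Error = -9.2400% − (-7.8813%) = -1.3587% → -1.359%.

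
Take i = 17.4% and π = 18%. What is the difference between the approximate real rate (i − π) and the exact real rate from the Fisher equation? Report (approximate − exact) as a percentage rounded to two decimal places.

-0.09%

Approximate: r ≈ 17.400% − 18.000% = -0.6000%
Exact: (1 + 0.1740)/(1 + 0.1800) − 1 = -0.5085%
Error = -0.6000% − (-0.5085%) = -0.0915% → -0.09%.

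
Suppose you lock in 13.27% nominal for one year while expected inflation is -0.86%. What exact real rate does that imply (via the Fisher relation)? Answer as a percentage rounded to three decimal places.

14.253%

By the Fisher relation, 1 + r = (1 + i)/(1 + π).
1 + r = 1.13270 / 0.99140 = 1.142526
r = 1.142526 − 1 = 14.2526%, i.e. 14.253%.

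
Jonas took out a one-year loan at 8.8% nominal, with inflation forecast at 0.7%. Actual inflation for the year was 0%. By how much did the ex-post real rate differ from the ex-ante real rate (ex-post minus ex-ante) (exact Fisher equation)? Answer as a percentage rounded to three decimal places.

0.756%

Ex-ante: (1 + 0.0880)/(1 + 0.0070) − 1 = 8.0437%
Ex-post: (1 + 0.0880)/(1 + 0.0000) − 1 = 8.8000%
Difference (ex-post − ex-ante) = 0.7563% → 0.756%.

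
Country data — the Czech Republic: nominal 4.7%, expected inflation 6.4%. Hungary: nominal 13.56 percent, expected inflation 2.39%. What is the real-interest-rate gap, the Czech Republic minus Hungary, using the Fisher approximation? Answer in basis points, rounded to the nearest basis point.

The Czech Republic: 4.7% − 6.4% = -1.700%
Hungary: 13.56% − 2.39% = 11.170%
Differential = -12.870% → -1287 basis points.

-1287 basis points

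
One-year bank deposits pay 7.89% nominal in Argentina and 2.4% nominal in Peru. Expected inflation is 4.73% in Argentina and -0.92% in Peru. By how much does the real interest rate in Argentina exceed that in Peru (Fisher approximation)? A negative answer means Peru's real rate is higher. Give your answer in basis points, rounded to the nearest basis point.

-16 basis points

Argentina: 7.89% − 4.73% = 3.160%
Peru: 2.4% − (-0.92%) = 3.320%
Differential = -0.160% → -16 basis points.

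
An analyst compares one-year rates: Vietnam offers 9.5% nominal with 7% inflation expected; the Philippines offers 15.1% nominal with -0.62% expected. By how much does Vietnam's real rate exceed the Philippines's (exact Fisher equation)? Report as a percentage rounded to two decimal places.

Vietnam: (1 + 0.0950)/(1 + 0.0700) − 1 = 2.3364%
The Philippines: (1 + 0.1510)/(1 − 0.0062) − 1 = 15.8181%
Differential = 2.3364% − 15.8181% = -13.4816% → -13.48%.

-13.48%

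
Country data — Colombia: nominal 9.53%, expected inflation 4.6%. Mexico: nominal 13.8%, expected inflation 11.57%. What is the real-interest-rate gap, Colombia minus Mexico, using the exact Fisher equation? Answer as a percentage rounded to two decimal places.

Colombia: (1 + 0.0953)/(1 + 0.0460) − 1 = 4.7132%
Mexico: (1 + 0.1380)/(1 + 0.1157) − 1 = 1.9987%
Differential = 4.7132% − 1.9987% = 2.7144% → 2.71%.

2.71%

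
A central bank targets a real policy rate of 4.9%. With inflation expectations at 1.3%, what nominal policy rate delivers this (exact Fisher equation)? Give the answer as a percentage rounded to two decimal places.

6.26%

(1 + i) = (1 + r)(1 + π) = 1.04900 × 1.01300 = 1.062637
i = 1.062637 − 1, so the required nominal rate is 6.26%.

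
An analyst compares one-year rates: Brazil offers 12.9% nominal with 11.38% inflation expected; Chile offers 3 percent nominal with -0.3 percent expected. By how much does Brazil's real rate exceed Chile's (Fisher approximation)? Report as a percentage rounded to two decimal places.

Brazil: 12.9% − 11.38% = 1.520%
Chile: 3% − (-0.3%) = 3.300%
Differential = -1.780% → -1.78%.

-1.78%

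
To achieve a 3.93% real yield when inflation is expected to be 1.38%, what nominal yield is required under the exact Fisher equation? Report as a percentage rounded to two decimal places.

5.36%

(1 + i) = (1 + r)(1 + π) = 1.03930 × 1.01380 = 1.05364234
i = 1.05364234 − 1, so the required nominal rate is 5.36%.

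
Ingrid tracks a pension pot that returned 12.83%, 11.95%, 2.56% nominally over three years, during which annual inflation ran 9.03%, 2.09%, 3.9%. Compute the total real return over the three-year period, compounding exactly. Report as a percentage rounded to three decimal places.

12.016%

Nominal growth factor = 1.1283 × 1.1195 × 1.0256 = 1.2954680
Price-level growth factor = 1.0903 × 1.0209 × 1.0390 = 1.1564977
Real growth factor = 1.2954680 / 1.1564977 = 1.1201648
Total real return = 1.1201648 − 1 → 12.016%.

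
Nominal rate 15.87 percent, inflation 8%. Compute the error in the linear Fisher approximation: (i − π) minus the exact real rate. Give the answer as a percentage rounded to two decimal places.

Approximate: r ≈ 15.870% − 8.000% = 7.8700%
Exact: (1 + 0.1587)/(1 + 0.0800) − 1 = 7.2870%
Error = 7.8700% − 7.2870% = 0.5830% → 0.58%.

0.58%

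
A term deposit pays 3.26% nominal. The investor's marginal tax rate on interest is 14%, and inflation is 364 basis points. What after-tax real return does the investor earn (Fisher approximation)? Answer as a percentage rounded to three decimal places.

After-tax nominal return = 3.26% × (1 − 0.14) = 2.8036%.
r ≈ 2.8036% − 3.64% → -0.836%.

-0.836%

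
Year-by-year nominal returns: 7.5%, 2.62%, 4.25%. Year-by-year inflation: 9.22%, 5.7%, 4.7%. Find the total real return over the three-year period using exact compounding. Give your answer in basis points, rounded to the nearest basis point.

Compound the nominal returns: 1.0750 × 1.0262 × 1.0425 = 1.150050.
Compound inflation: 1.0922 × 1.0570 × 1.0470 = 1.208715.
Deflate: 1.150050 / 1.208715 = 0.951465.
Total real return = 0.951465 − 1 → -485 basis points.

-485 basis points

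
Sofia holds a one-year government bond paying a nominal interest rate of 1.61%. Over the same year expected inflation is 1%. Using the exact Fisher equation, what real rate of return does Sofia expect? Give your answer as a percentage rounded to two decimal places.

0.60%

1 + r = 1.01610 / 1.01000 = 1.006040
r = 1.006040 − 1 = 0.6040%, i.e. 0.60%.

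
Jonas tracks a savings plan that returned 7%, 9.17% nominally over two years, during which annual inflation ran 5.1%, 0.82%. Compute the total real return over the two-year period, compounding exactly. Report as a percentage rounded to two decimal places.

10.24%

Compound the nominal returns: 1.0700 × 1.0917 = 1.168119.
Compound inflation: 1.0510 × 1.0082 = 1.059618.
Deflate: 1.168119 / 1.059618 = 1.102396.
Total real return = 1.102396 − 1 → 10.24%.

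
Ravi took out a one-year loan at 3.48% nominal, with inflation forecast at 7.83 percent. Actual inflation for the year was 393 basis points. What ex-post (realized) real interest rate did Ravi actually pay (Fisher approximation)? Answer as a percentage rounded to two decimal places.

-0.45%

Ex-post: 3.48% − 3.93% = -0.450%
So the realized real rate is -0.45%.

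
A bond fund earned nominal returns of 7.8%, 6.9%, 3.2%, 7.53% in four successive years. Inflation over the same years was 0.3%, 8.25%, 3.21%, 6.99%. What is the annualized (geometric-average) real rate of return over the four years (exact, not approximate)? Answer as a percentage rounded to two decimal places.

1.63%

Nominal growth factor = 1.0780 × 1.0690 × 1.0320 × 1.0753 = 1.27880937
Price-level growth factor = 1.0030 × 1.0825 × 1.0321 × 1.0699 = 1.19892993
Real growth factor = 1.27880937 / 1.19892993 = 1.06662561
Annualized real rate = 1.06662561^(1/4) − 1 = 1.6256% → 1.63%.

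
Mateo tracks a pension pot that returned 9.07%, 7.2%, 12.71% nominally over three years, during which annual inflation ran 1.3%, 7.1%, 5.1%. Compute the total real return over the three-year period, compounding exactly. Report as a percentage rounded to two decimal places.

15.57%

Compound the nominal returns: 1.0907 × 1.0720 × 1.1271 = 1.317840.
Compound inflation: 1.0130 × 1.0710 × 1.0510 = 1.140254.
Deflate: 1.317840 / 1.140254 = 1.155742.
Total real return = 1.155742 − 1 → 15.57%.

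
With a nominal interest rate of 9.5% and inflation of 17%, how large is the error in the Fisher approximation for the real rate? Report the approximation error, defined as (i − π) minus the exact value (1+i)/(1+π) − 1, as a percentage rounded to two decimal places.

-1.09%

Approximate: r ≈ 9.500% − 17.000% = -7.5000%
Exact: (1 + 0.0950)/(1 + 0.1700) − 1 = -6.4103%
Error = -7.5000% − (-6.4103%) = -1.0897% → -1.09%.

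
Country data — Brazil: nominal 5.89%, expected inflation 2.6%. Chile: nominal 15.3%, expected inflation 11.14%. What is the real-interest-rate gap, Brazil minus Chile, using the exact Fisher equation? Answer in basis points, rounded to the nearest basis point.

Brazil: (1 + 0.0589)/(1 + 0.0260) − 1 = 3.2066%
Chile: (1 + 0.1530)/(1 + 0.1114) − 1 = 3.7430%
Differential = 3.2066% − 3.7430% = -0.5364% → -54 basis points.

-54 basis points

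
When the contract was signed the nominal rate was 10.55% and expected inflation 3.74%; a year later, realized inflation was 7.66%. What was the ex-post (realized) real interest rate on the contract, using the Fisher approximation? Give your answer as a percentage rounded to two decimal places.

2.89%

Ex-post: 10.55% − 7.66% = 2.890%
So the realized real rate is 2.89%.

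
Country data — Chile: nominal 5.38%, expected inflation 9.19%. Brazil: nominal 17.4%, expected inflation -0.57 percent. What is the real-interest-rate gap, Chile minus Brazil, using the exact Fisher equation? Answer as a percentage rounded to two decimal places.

Chile: (1 + 0.0538)/(1 + 0.0919) − 1 = -3.4893%
Brazil: (1 + 0.1740)/(1 − 0.0057) − 1 = 18.0730%
Differential = -3.4893% − 18.0730% = -21.5623% → -21.56%.

-21.56%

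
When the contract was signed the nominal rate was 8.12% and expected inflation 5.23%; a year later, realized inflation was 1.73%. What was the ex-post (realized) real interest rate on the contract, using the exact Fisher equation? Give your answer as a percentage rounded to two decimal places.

6.28%

Ex-post: (1 + 0.0812)/(1 + 0.0173) − 1 = 6.2813%
So the realized real rate is 6.28%.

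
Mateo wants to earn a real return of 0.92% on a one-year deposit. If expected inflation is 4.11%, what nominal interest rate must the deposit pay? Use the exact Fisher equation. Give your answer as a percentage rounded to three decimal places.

5.068%

(1 + i) = (1 + r)(1 + π) = 1.00920 × 1.04110 = 1.05067812
i = 1.05067812 − 1, so the required nominal rate is 5.068%.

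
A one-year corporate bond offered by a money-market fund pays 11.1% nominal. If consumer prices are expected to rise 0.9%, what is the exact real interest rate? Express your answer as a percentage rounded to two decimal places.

By the Fisher relation, 1 + r = (1 + i)/(1 + π).
1 + r = 1.11100 / 1.00900 = 1.101090
r = 1.101090 − 1 = 10.1090%, i.e. 10.11%.

10.11%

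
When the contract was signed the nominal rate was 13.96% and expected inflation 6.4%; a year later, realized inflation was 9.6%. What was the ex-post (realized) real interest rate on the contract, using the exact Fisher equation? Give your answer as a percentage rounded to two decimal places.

3.98%

Ex-post: (1 + 0.1396)/(1 + 0.0960) − 1 = 3.9781%
So the realized real rate is 3.98%.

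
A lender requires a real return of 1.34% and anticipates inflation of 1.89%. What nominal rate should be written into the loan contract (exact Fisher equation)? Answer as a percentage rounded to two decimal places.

(1 + i) = (1 + r)(1 + π) = 1.01340 × 1.01890 = 1.03255326
i = 1.03255326 − 1, so the required nominal rate is 3.26%.

3.26%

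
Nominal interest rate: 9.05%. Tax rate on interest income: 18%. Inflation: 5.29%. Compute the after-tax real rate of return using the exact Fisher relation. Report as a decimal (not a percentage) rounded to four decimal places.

After-tax nominal return = 9.05% × (1 − 0.18) = 7.4210%.
1 + r = 1.07421 / 1.05290 = 1.020239
After-tax real rate = 1.020239 − 1 → 0.0202.

0.0202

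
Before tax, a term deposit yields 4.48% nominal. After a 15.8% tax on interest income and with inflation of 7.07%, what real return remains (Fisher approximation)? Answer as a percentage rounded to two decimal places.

-3.30%

After-tax nominal return = 4.48% × (1 − 0.158) = 3.77216%.
r ≈ 3.77216% − 7.07% → -3.30%.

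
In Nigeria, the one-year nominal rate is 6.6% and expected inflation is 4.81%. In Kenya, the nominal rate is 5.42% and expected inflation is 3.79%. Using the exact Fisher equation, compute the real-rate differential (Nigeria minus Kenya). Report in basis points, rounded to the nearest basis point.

14 basis points

Nigeria: (1 + 0.0660)/(1 + 0.0481) − 1 = 1.7079%
Kenya: (1 + 0.0542)/(1 + 0.0379) − 1 = 1.5705%
Differential = 1.7079% − 1.5705% = 0.1374% → 14 basis points.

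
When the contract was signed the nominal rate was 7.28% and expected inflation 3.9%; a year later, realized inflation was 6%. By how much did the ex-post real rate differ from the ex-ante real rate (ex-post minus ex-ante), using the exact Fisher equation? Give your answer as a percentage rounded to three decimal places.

-2.046%

Ex-ante: (1 + 0.0728)/(1 + 0.0390) − 1 = 3.2531%
Ex-post: (1 + 0.0728)/(1 + 0.0600) − 1 = 1.2075%
Difference (ex-post − ex-ante) = -2.0456% → -2.046%.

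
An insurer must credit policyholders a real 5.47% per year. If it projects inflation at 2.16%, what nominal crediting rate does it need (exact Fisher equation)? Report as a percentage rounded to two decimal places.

7.75%

(1 + i) = (1 + r)(1 + π) = 1.05470 × 1.02160 = 1.07748152
i = 1.07748152 − 1, so the required nominal rate is 7.75%.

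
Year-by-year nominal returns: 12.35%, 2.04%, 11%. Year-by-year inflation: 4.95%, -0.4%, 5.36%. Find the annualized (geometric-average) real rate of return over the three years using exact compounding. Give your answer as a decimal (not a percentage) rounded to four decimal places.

0.0493

Compound the nominal returns: 1.1235 × 1.0204 × 1.1100 = 1.27252553.
Compound inflation: 1.0495 × 0.9960 × 1.0536 = 1.10133019.
Deflate: 1.27252553 / 1.10133019 = 1.15544416.
Annualized real rate = 1.15544416^(1/3) − 1 = 4.9340% → 0.0493.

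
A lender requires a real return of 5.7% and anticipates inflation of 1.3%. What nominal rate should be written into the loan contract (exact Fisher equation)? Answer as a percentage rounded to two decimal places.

(1 + i) = (1 + r)(1 + π) = 1.05700 × 1.01300 = 1.070741
i = 1.070741 − 1, so the required nominal rate is 7.07%.

7.07%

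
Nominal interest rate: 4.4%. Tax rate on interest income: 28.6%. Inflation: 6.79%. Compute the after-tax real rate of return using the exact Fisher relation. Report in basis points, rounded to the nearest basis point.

After-tax nominal return = 4.4% × (1 − 0.286) = 3.1416%.
1 + r = 1.031416 / 1.06790 = 0.965836
After-tax real rate = 0.965836 − 1 → -342 basis points.

-342 basis points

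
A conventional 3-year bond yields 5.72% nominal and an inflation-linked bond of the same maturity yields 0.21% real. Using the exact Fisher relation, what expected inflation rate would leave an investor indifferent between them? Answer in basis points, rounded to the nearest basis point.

550 basis points

(1 + π) = (1 + i)/(1 + r) = 1.05720 / 1.00210 = 1.054985
Break-even inflation = 1.054985 − 1 → 550 basis points.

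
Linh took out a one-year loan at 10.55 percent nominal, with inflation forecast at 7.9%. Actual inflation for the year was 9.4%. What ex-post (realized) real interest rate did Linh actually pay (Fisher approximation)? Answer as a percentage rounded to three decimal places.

Ex-post: 10.55% − 9.4% = 1.150%
So the realized real rate is 1.150%.

1.150%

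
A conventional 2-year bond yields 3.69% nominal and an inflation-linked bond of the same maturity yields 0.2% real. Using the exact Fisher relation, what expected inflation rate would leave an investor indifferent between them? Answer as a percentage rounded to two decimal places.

(1 + π) = (1 + i)/(1 + r) = 1.03690 / 1.00200 = 1.034830
Break-even inflation = 1.034830 − 1 → 3.48%.

3.48%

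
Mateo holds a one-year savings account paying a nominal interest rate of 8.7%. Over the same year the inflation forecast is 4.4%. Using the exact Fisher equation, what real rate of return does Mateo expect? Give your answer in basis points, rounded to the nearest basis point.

412 basis points

By the Fisher equation, 1 + r = (1 + i)/(1 + π).
1 + r = 1.08700 / 1.04400 = 1.041188
r = 1.041188 − 1 = 4.1188%, i.e. 412 basis points.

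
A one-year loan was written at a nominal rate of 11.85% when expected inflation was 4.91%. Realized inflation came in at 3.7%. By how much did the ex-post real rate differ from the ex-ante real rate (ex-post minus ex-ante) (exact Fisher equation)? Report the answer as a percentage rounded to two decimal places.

Ex-ante: (1 + 0.1185)/(1 + 0.0491) − 1 = 6.6152%
Ex-post: (1 + 0.1185)/(1 + 0.0370) − 1 = 7.8592%
Difference (ex-post − ex-ante) = 1.2440% → 1.24%.

1.24%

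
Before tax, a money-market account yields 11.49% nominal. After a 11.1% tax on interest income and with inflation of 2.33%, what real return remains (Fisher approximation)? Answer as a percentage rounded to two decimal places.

After-tax nominal return = 11.49% × (1 − 0.111) = 10.21461%.
r ≈ 10.21461% − 2.33% → 7.88%.

7.88%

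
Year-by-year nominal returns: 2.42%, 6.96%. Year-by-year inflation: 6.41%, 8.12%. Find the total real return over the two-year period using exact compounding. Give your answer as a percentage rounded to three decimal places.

-4.782%

Nominal growth factor = 1.0242 × 1.0696 = 1.095484
Price-level growth factor = 1.0641 × 1.0812 = 1.150505
Real growth factor = 1.095484 / 1.150505 = 0.952177
Total real return = 0.952177 − 1 → -4.782%.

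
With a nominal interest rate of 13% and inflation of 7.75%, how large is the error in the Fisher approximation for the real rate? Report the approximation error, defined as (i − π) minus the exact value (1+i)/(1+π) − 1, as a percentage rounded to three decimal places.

0.378%

Approximate: r ≈ 13.000% − 7.750% = 5.2500%
Exact: (1 + 0.1300)/(1 + 0.0775) − 1 = 4.8724%
Error = 5.2500% − 4.8724% = 0.3776% → 0.378%.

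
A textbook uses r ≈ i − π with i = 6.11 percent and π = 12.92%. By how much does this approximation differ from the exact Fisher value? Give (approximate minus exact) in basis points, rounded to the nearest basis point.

Approximate: r ≈ 6.110% − 12.920% = -6.8100%
Exact: (1 + 0.0611)/(1 + 0.1292) − 1 = -6.0308%
Error = -6.8100% − (-6.0308%) = -0.7792% → -78 basis points.

-78 basis points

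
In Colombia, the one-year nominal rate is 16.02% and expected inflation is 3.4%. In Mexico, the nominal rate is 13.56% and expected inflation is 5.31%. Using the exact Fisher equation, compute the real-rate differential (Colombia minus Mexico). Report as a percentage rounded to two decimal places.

4.37%

Colombia: (1 + 0.1602)/(1 + 0.0340) − 1 = 12.2050%
Mexico: (1 + 0.1356)/(1 + 0.0531) − 1 = 7.8340%
Differential = 12.2050% − 7.8340% = 4.3710% → 4.37%.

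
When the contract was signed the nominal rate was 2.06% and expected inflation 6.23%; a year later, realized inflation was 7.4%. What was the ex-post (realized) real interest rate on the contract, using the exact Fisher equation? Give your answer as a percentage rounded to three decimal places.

Ex-post: (1 + 0.0206)/(1 + 0.0740) − 1 = -4.9721%
So the realized real rate is -4.972%.

-4.972%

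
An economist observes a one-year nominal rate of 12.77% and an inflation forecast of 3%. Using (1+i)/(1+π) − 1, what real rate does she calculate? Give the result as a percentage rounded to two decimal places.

1 + r = 1.12770 / 1.03000 = 1.094854
r = 1.094854 − 1 = 9.4854%, i.e. 9.49%.

9.49%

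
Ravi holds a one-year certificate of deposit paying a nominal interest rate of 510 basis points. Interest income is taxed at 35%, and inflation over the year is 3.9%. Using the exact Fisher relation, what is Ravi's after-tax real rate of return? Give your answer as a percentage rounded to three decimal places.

After-tax nominal return = 5.1% × (1 − 0.35) = 3.3150%.
1 + r = 1.03315 / 1.03900 = 0.994370
After-tax real rate = 0.994370 − 1 → -0.563%.

-0.563%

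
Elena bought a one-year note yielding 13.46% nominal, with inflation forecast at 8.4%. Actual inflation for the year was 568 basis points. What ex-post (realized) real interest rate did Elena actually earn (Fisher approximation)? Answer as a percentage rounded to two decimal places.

7.78%

Ex-post: 13.46% − 5.68% = 7.780%
So the realized real rate is 7.78%.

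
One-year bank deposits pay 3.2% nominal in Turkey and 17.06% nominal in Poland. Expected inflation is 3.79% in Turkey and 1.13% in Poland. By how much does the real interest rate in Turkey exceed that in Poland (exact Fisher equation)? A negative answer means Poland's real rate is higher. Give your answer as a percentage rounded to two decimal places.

-16.32%

Turkey: (1 + 0.0320)/(1 + 0.0379) − 1 = -0.5685%
Poland: (1 + 0.1706)/(1 + 0.0113) − 1 = 15.7520%
Differential = -0.5685% − 15.7520% = -16.3205% → -16.32%.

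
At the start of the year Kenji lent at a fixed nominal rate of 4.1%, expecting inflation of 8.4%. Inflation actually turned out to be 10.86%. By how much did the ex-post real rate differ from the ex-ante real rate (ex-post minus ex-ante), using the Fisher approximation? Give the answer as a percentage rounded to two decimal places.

-2.46%

Ex-ante: 4.1% − 8.4% = -4.300%
Ex-post: 4.1% − 10.86% = -6.760%
Difference (ex-post − ex-ante) = -2.4600% → -2.46%.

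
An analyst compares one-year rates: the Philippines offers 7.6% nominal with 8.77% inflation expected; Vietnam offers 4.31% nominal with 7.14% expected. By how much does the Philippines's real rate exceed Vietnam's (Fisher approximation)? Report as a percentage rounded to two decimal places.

The Philippines: 7.6% − 8.77% = -1.170%
Vietnam: 4.31% − 7.14% = -2.830%
Differential = 1.660% → 1.66%.

1.66%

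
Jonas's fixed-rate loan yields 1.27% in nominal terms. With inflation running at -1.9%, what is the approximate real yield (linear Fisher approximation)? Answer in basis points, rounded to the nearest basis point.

317 basis points

r ≈ i − π = 1.27% − (-1.9%) = 317 basis points.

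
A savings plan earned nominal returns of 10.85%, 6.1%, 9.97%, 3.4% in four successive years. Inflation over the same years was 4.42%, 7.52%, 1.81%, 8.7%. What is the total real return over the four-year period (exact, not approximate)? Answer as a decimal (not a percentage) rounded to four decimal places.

Compound the nominal returns: 1.1085 × 1.0610 × 1.0997 × 1.0340 = 1.337352.
Compound inflation: 1.0442 × 1.0752 × 1.0181 × 1.0870 = 1.242490.
Deflate: 1.337352 / 1.242490 = 1.076349.
Total real return = 1.076349 − 1 → 0.0763.

0.0763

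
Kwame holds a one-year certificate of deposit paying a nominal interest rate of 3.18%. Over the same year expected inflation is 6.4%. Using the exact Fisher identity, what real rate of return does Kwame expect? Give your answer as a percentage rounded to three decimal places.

-3.026%

1 + r = 1.03180 / 1.06400 = 0.969737
r = 0.969737 − 1 = -3.0263%, i.e. -3.026%.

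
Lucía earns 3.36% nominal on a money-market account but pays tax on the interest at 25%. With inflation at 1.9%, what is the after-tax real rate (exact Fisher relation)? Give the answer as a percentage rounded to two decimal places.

After-tax nominal return = 3.36% × (1 − 0.25) = 2.5200%.
1 + r = 1.02520 / 1.01900 = 1.006084
After-tax real rate = 1.006084 − 1 → 0.61%.

0.61%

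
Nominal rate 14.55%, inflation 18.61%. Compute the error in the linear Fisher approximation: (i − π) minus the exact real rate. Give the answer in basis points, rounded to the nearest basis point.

-64 basis points

Approximate: r ≈ 14.550% − 18.610% = -4.0600%
Exact: (1 + 0.1455)/(1 + 0.1861) − 1 = -3.4230%
Error = -4.0600% − (-3.4230%) = -0.6370% → -64 basis points.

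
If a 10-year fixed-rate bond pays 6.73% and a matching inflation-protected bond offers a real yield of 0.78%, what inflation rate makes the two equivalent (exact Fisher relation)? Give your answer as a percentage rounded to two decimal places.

5.90%

(1 + π) = (1 + i)/(1 + r) = 1.06730 / 1.00780 = 1.059039
Break-even inflation = 1.059039 − 1 → 5.90%.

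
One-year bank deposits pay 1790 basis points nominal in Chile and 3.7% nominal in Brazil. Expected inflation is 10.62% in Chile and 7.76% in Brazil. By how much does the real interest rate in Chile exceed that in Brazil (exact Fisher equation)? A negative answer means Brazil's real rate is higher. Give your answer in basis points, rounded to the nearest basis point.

Chile: (1 + 0.1790)/(1 + 0.1062) − 1 = 6.5811%
Brazil: (1 + 0.0370)/(1 + 0.0776) − 1 = -3.7676%
Differential = 6.5811% − (-3.7676%) = 10.3487% → 1035 basis points.

1035 basis points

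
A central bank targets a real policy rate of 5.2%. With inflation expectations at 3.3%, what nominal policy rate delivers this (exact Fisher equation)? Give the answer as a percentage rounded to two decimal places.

8.67%

(1 + i) = (1 + r)(1 + π) = 1.05200 × 1.03300 = 1.086716
i = 1.086716 − 1, so the required nominal rate is 8.67%.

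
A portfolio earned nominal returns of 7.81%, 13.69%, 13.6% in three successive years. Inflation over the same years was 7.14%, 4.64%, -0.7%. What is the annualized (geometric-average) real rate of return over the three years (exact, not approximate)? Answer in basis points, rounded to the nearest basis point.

774 basis points

Nominal growth factor = 1.0781 × 1.1369 × 1.1360 = 1.39238599
Price-level growth factor = 1.0714 × 1.0464 × 0.9930 = 1.11326517
Real growth factor = 1.39238599 / 1.11326517 = 1.25072267
Annualized real rate = 1.25072267^(1/3) − 1 = 7.7425% → 774 basis points.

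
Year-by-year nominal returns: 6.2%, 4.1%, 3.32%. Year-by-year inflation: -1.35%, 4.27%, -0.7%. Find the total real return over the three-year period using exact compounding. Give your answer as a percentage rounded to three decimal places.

11.829%

Compound the nominal returns: 1.0620 × 1.0410 × 1.0332 = 1.142246.
Compound inflation: 0.9865 × 1.0427 × 0.9930 = 1.021423.
Deflate: 1.142246 / 1.021423 = 1.118289.
Total real return = 1.118289 − 1 → 11.829%.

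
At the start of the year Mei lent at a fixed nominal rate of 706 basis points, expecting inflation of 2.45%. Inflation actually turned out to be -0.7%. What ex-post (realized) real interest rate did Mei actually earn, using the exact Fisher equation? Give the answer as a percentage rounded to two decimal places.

7.81%

Ex-post: (1 + 0.0706)/(1 − 0.0070) − 1 = 7.8147%
So the realized real rate is 7.81%.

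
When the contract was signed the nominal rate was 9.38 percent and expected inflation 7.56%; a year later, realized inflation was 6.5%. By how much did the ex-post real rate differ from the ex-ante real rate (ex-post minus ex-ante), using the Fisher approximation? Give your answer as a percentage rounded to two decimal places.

Ex-ante: 9.38% − 7.56% = 1.820%
Ex-post: 9.38% − 6.5% = 2.880%
Difference (ex-post − ex-ante) = 1.0600% → 1.06%.

1.06%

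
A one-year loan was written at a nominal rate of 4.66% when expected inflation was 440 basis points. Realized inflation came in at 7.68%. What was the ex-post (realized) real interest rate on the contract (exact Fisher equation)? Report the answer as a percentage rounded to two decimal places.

-2.80%

Ex-post: (1 + 0.0466)/(1 + 0.0768) − 1 = -2.8046%
So the realized real rate is -2.80%.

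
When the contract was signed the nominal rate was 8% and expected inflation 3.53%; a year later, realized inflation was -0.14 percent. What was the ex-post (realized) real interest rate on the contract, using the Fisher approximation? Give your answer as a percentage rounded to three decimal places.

8.140%

Ex-post: 8% − (-0.14%) = 8.140%
So the realized real rate is 8.140%.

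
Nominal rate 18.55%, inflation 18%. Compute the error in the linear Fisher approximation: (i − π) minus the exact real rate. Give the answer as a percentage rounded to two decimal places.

Approximate: r ≈ 18.550% − 18.000% = 0.5500%
Exact: (1 + 0.1855)/(1 + 0.1800) − 1 = 0.4661%
Error = 0.5500% − 0.4661% = 0.0839% → 0.08%.

0.08%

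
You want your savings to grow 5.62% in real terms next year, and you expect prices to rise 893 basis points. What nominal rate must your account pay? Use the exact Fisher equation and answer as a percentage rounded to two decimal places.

(1 + i) = (1 + r)(1 + π) = 1.05620 × 1.08930 = 1.15051866
i = 1.15051866 − 1, so the required nominal rate is 15.05%.

15.05%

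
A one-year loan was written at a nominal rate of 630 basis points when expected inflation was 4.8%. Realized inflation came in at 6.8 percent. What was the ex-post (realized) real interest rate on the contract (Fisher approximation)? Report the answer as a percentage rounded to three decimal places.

Ex-post: 6.3% − 6.8% = -0.500%
So the realized real rate is -0.500%.

-0.500%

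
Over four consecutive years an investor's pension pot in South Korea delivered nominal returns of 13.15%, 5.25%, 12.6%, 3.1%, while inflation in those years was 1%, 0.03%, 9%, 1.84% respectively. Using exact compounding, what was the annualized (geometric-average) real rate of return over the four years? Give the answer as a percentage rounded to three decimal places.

Nominal growth factor = 1.1315 × 1.0525 × 1.1260 × 1.0310 = 1.38252731
Price-level growth factor = 1.0100 × 1.0003 × 1.0900 × 1.0184 = 1.12149291
Real growth factor = 1.38252731 / 1.12149291 = 1.23275618
Annualized real rate = 1.23275618^(1/4) − 1 = 5.3706% → 5.371%.

5.371%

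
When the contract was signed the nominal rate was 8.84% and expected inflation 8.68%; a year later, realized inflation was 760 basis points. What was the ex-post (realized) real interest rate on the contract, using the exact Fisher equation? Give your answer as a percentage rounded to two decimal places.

1.15%

Ex-post: (1 + 0.0884)/(1 + 0.0760) − 1 = 1.1524%
So the realized real rate is 1.15%.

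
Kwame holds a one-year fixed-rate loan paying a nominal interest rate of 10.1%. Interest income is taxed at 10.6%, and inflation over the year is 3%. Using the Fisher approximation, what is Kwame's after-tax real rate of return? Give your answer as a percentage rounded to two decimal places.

After-tax nominal return = 10.1% × (1 − 0.106) = 9.0294%.
r ≈ 9.0294% − 3% → 6.03%.

6.03%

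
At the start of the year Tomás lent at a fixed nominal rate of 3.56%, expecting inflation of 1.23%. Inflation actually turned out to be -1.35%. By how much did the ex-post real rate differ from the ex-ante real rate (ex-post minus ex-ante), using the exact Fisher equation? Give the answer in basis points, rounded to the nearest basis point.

268 basis points

Ex-ante: (1 + 0.0356)/(1 + 0.0123) − 1 = 2.3017%
Ex-post: (1 + 0.0356)/(1 − 0.0135) − 1 = 4.9772%
Difference (ex-post − ex-ante) = 2.6755% → 268 basis points.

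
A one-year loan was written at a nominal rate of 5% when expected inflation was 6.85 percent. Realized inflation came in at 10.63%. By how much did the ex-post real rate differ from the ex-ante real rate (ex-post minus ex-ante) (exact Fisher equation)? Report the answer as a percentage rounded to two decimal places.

Ex-ante: (1 + 0.0500)/(1 + 0.0685) − 1 = -1.7314%
Ex-post: (1 + 0.0500)/(1 + 0.1063) − 1 = -5.0890%
Difference (ex-post − ex-ante) = -3.3576% → -3.36%.

-3.36%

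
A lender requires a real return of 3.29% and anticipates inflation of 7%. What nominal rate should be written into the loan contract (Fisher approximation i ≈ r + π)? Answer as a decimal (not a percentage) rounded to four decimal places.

i ≈ r + π = 3.29% + 7% = 0.1029.

0.1029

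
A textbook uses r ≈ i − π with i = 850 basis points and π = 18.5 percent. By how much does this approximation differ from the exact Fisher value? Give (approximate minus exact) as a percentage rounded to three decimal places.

Approximate: r ≈ 8.500% − 18.500% = -10.0000%
Exact: (1 + 0.0850)/(1 + 0.1850) − 1 = -8.4388%
Error = -10.0000% − (-8.4388%) = -1.5612% → -1.561%.

-1.561%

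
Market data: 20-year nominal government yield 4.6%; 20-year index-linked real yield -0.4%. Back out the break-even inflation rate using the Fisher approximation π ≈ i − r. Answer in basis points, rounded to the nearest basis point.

π ≈ i − r = 4.6% − (-0.4%) → 500 basis points.

500 basis points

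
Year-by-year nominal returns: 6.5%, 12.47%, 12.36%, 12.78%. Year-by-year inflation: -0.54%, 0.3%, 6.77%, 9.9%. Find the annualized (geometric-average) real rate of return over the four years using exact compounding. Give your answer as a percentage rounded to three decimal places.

6.711%

Compound the nominal returns: 1.0650 × 1.1247 × 1.1236 × 1.1278 = 1.51785443.
Compound inflation: 0.9946 × 1.0030 × 1.0677 × 1.0990 = 1.17056713.
Deflate: 1.51785443 / 1.17056713 = 1.29668295.
Annualized real rate = 1.29668295^(1/4) − 1 = 6.7108% → 6.711%.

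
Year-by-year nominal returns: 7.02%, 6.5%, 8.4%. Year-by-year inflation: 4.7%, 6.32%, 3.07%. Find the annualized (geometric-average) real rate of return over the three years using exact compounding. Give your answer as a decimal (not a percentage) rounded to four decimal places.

0.0250

Compound the nominal returns: 1.0702 × 1.0650 × 1.0840 = 1.23550309.
Compound inflation: 1.0470 × 1.0632 × 1.0307 = 1.14734473.
Deflate: 1.23550309 / 1.14734473 = 1.07683685.
Annualized real rate = 1.07683685^(1/3) − 1 = 2.4983% → 0.0250.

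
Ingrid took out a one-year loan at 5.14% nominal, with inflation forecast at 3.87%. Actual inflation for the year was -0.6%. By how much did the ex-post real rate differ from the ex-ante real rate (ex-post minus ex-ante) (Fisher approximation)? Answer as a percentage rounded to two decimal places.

4.47%

Ex-ante: 5.14% − 3.87% = 1.270%
Ex-post: 5.14% − (-0.6%) = 5.740%
Difference (ex-post − ex-ante) = 4.4700% → 4.47%.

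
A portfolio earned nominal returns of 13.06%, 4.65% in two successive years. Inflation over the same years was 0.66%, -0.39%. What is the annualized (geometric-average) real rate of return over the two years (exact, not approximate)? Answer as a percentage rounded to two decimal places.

Compound the nominal returns: 1.1306 × 1.0465 = 1.18317290.
Compound inflation: 1.0066 × 0.9961 = 1.00267426.
Deflate: 1.18317290 / 1.00267426 = 1.18001723.
Annualized real rate = 1.18001723^(1/2) − 1 = 8.6286% → 8.63%.

8.63%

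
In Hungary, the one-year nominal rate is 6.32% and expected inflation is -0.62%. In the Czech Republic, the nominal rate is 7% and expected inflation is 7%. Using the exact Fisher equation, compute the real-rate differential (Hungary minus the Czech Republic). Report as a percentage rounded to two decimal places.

Hungary: (1 + 0.0632)/(1 − 0.0062) − 1 = 6.9833%
The Czech Republic: (1 + 0.0700)/(1 + 0.0700) − 1 = 0.0000%
Differential = 6.9833% − 0.0000% = 6.9833% → 6.98%.

6.98%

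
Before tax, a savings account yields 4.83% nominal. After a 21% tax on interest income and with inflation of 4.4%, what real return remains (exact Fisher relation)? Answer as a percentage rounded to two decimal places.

-0.56%

After-tax nominal return = 4.83% × (1 − 0.21) = 3.8157%.
1 + r = 1.038157 / 1.04400 = 0.994403
After-tax real rate = 0.994403 − 1 → -0.56%.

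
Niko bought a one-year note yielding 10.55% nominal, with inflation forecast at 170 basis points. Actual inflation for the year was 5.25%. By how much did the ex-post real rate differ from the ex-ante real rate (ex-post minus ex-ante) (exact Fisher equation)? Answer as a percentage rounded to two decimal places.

-3.67%

Ex-ante: (1 + 0.1055)/(1 + 0.0170) − 1 = 8.7021%
Ex-post: (1 + 0.1055)/(1 + 0.0525) − 1 = 5.0356%
Difference (ex-post − ex-ante) = -3.6664% → -3.67%.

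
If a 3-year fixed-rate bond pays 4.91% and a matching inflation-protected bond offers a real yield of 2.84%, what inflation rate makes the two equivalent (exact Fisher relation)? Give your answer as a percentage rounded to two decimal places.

(1 + π) = (1 + i)/(1 + r) = 1.04910 / 1.02840 = 1.020128
Break-even inflation = 1.020128 − 1 → 2.01%.

2.01%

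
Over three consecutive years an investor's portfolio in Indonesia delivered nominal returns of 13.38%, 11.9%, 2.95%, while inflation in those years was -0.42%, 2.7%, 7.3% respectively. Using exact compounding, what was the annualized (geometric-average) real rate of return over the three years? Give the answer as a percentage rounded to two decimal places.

Compound the nominal returns: 1.1338 × 1.1190 × 1.0295 = 1.30614950.
Compound inflation: 0.9958 × 1.0270 × 1.0730 = 1.09734272.
Deflate: 1.30614950 / 1.09734272 = 1.19028402.
Annualized real rate = 1.19028402^(1/3) − 1 = 5.9783% → 5.98%.

5.98%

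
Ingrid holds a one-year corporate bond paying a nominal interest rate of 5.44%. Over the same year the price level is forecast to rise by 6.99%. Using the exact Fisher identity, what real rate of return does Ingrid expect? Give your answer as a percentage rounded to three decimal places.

1 + r = 1.05440 / 1.06990 = 0.985513
r = 0.985513 − 1 = -1.4487%, i.e. -1.449%.

-1.449%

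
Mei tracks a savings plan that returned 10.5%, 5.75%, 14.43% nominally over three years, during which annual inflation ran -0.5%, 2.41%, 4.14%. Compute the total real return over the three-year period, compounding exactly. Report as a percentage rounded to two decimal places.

26.01%

Compound the nominal returns: 1.1050 × 1.0575 × 1.1443 = 1.337157.
Compound inflation: 0.9950 × 1.0241 × 1.0414 = 1.061165.
Deflate: 1.337157 / 1.061165 = 1.260084.
Total real return = 1.260084 − 1 → 26.01%.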